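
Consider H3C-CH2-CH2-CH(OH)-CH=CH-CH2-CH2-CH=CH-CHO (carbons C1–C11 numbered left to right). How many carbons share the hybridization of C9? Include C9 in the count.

5

C9 is sp2 (one π bond).
C1: sp3
C2: sp3
C3: sp3
C4: sp3
C5: sp2 ✓
C6: sp2 ✓
C7: sp3
C8: sp3
C9: sp2 ✓
C10: sp2 ✓
C11: sp2 ✓
5 carbons are sp2.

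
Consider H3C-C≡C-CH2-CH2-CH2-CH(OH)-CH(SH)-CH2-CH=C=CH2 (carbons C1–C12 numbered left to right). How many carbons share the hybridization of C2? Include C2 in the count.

3

C2 is sp (two π bonds).
C1: sp3
C2: sp ✓
C3: sp ✓
C4: sp3
C5: sp3
C6: sp3
C7: sp3
C8: sp3
C9: sp3
C10: sp2
C11: sp ✓
C12: sp2
3 carbons are sp.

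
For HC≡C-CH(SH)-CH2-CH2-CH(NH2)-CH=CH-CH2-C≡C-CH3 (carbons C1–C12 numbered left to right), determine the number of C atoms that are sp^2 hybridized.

2

C1: sp
C2: sp
C3: sp3
C4: sp3
C5: sp3
C6: sp3
C7: sp2 ✓
C8: sp2 ✓
C9: sp3
C10: sp
C11: sp
C12: sp3
C7, C8 → 2 sp2 carbons.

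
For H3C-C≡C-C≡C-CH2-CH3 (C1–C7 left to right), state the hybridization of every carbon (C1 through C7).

C1 has 4 σ bonds: steric number 4 → sp3.
C2 carries 2 σ bonds, plus two π bonds, giving a steric number of 2, so it is sp.
C3: 2 σ bonds, plus two π bonds — 2 electron domains, sp.
C4: 2 σ bonds, plus two π bonds; 2 regions of electron density → sp.
C5 — 2 σ bonds, plus two π bonds. Steric number 2, so sp.
C6 — 4 σ bonds. Steric number 4, so sp3.
C7: 4 σ bonds; 4 regions of electron density → sp3.

C1 sp3, C2 sp, C3 sp, C4 sp, C5 sp, C6 sp3, C7 sp3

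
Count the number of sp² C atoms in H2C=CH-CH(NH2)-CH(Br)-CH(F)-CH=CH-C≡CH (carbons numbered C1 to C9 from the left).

4

C1: sp2 ✓
C2: sp2 ✓
C3: sp3
C4: sp3
C5: sp3
C6: sp2 ✓
C7: sp2 ✓
C8: sp
C9: sp
C1, C2, C6, C7 → 4 sp2 carbons.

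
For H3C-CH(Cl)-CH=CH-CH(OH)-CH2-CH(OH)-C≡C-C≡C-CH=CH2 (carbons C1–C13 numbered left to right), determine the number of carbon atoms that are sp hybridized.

C1: sp3
C2: sp3
C3: sp2
C4: sp2
C5: sp3
C6: sp3
C7: sp3
C8: sp ✓
C9: sp ✓
C10: sp ✓
C11: sp ✓
C12: sp2
C13: sp2
C8, C9, C10, C11 → 4 sp carbons.

4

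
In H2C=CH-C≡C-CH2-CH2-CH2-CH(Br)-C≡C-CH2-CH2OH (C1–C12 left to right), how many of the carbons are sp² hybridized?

C1: sp2 ✓
C2: sp2 ✓
C3: sp
C4: sp
C5: sp3
C6: sp3
C7: sp3
C8: sp3
C9: sp
C10: sp
C11: sp3
C12: sp3
C1, C2 → 2 sp2 carbons.

2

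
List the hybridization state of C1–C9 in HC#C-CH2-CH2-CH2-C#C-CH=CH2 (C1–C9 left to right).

C1 sp, C2 sp, C3 sp3, C4 sp3, C5 sp3, C6 sp, C7 sp, C8 sp2, C9 sp2

C1 (2 σ bonds, plus two π bonds) has steric number 2: sp.
C2 has 2 σ bonds, plus two π bonds: steric number 2 → sp.
C3 is sp3: 4 σ bonds, 4 electron-density regions.
C4 — 4 σ bonds. Steric number 4, so sp3.
C5 carries 4 σ bonds, giving a steric number of 4, so it is sp3.
C6 (2 σ bonds, plus two π bonds) has steric number 2: sp.
C7 has 2 σ bonds, plus two π bonds: steric number 2 → sp.
C8 has 3 σ bonds, plus one π bond: steric number 3 → sp2.
C9 is sp2: 3 σ bonds, plus one π bond, 3 electron-density regions.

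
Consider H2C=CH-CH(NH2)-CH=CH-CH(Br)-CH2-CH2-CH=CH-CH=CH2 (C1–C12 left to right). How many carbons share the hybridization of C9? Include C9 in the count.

C9 is sp2 (one π bond).
C1: sp2 ✓
C2: sp2 ✓
C3: sp3
C4: sp2 ✓
C5: sp2 ✓
C6: sp3
C7: sp3
C8: sp3
C9: sp2 ✓
C10: sp2 ✓
C11: sp2 ✓
C12: sp2 ✓
8 carbons are sp2.

8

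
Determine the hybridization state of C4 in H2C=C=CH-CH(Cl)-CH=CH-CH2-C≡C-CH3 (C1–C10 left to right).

sp3

C4 (4 σ bonds) has steric number 4: sp3.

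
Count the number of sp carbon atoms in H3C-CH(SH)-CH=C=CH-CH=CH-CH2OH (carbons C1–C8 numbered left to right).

C1: sp3
C2: sp3
C3: sp2
C4: sp ✓
C5: sp2
C6: sp2
C7: sp2
C8: sp3
C4 → 1 sp carbon.

1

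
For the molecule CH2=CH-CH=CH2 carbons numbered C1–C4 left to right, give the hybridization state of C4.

sp2

C4 (3 σ bonds, plus one π bond) has steric number 3: sp2.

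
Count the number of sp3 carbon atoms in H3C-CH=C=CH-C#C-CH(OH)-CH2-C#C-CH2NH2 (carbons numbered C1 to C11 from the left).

C1: sp3 ✓
C2: sp2
C3: sp
C4: sp2
C5: sp
C6: sp
C7: sp3 ✓
C8: sp3 ✓
C9: sp
C10: sp
C11: sp3 ✓
C1, C7, C8, C11 → 4 sp3 carbons.

4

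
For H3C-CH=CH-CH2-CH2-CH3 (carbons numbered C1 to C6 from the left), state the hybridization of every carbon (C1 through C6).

C1: 4 σ bonds — 4 electron domains, sp3.
C2 carries 3 σ bonds, plus one π bond, giving a steric number of 3, so it is sp2.
C3 has 3 σ bonds, plus one π bond: steric number 3 → sp2.
C4 has 4 σ bonds: steric number 4 → sp3.
C5 is sp3: 4 σ bonds, 4 electron-density regions.
C6 has 4 σ bonds: steric number 4 → sp3.

C1 sp3, C2 sp2, C3 sp2, C4 sp3, C5 sp3, C6 sp3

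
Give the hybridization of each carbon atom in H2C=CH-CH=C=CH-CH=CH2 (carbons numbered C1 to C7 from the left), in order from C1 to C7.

C1 sp2, C2 sp2, C3 sp2, C4 sp, C5 sp2, C6 sp2, C7 sp2

C1: 3 σ bonds, plus one π bond; 3 regions of electron density → sp2.
C2: 3 σ bonds, plus one π bond; 3 regions of electron density → sp2.
C3 — 3 σ bonds, plus one π bond. Steric number 3, so sp2.
C4 carries 2 σ bonds, plus two π bonds, giving a steric number of 2, so it is sp.
C5 has 3 σ bonds, plus one π bond: steric number 3 → sp2.
C6: 3 σ bonds, plus one π bond — 3 electron domains, sp2.
C7: 3 σ bonds, plus one π bond; 3 regions of electron density → sp2.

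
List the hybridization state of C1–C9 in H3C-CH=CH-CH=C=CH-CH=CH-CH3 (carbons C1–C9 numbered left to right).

C1 sp3, C2 sp2, C3 sp2, C4 sp2, C5 sp, C6 sp2, C7 sp2, C8 sp2, C9 sp3

C1 (4 σ bonds) has steric number 4: sp3.
C2 is sp2: 3 σ bonds, plus one π bond, 3 electron-density regions.
C3 is sp2: 3 σ bonds, plus one π bond, 3 electron-density regions.
C4 carries 3 σ bonds, plus one π bond, giving a steric number of 3, so it is sp2.
C5 has 2 σ bonds, plus two π bonds: steric number 2 → sp.
C6: 3 σ bonds, plus one π bond; 3 regions of electron density → sp2.
C7 is sp2: 3 σ bonds, plus one π bond, 3 electron-density regions.
C8 carries 3 σ bonds, plus one π bond, giving a steric number of 3, so it is sp2.
C9: 4 σ bonds; 4 regions of electron density → sp3.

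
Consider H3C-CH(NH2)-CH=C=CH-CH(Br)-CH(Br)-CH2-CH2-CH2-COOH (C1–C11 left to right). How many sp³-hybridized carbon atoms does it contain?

7

C1: sp3 ✓
C2: sp3 ✓
C3: sp2
C4: sp
C5: sp2
C6: sp3 ✓
C7: sp3 ✓
C8: sp3 ✓
C9: sp3 ✓
C10: sp3 ✓
C11: sp2
C1, C2, C6, C7, C8, C9, C10 → 7 sp3 carbons.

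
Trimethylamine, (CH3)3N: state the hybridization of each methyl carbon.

Each methyl carbon is sp3: 4 σ bonds, 4 electron-density regions.

sp3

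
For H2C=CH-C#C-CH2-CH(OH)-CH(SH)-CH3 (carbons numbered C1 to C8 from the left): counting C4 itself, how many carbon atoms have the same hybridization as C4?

C4 is sp (two π bonds).
C1: sp2
C2: sp2
C3: sp ✓
C4: sp ✓
C5: sp3
C6: sp3
C7: sp3
C8: sp3
2 carbons are sp.

2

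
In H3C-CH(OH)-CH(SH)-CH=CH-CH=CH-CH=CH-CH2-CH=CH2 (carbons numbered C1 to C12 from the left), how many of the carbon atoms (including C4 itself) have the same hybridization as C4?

8

C4 is sp2 (one π bond).
C1: sp3
C2: sp3
C3: sp3
C4: sp2 ✓
C5: sp2 ✓
C6: sp2 ✓
C7: sp2 ✓
C8: sp2 ✓
C9: sp2 ✓
C10: sp3
C11: sp2 ✓
C12: sp2 ✓
8 carbons are sp2.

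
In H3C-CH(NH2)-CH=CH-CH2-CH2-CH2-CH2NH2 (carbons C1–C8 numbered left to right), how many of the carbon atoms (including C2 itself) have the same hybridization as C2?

6

C2 is sp3 (only σ bonds).
C1: sp3 ✓
C2: sp3 ✓
C3: sp2
C4: sp2
C5: sp3 ✓
C6: sp3 ✓
C7: sp3 ✓
C8: sp3 ✓
6 carbons are sp3.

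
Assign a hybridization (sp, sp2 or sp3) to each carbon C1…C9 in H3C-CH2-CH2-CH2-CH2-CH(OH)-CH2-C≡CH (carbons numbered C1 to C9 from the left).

C1 — 4 σ bonds. Steric number 4, so sp3.
C2 is sp3: 4 σ bonds, 4 electron-density regions.
C3 (4 σ bonds) has steric number 4: sp3.
C4 — 4 σ bonds. Steric number 4, so sp3.
C5 has 4 σ bonds: steric number 4 → sp3.
C6 (4 σ bonds) has steric number 4: sp3.
C7 has 4 σ bonds: steric number 4 → sp3.
C8: 2 σ bonds, plus two π bonds; 2 regions of electron density → sp.
C9 — 2 σ bonds, plus two π bonds. Steric number 2, so sp.

C1 sp3, C2 sp3, C3 sp3, C4 sp3, C5 sp3, C6 sp3, C7 sp3, C8 sp, C9 sp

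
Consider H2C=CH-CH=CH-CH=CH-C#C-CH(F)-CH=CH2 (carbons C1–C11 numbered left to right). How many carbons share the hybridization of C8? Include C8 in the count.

C8 is sp (two π bonds).
C1: sp2
C2: sp2
C3: sp2
C4: sp2
C5: sp2
C6: sp2
C7: sp ✓
C8: sp ✓
C9: sp3
C10: sp2
C11: sp2
2 carbons are sp.

2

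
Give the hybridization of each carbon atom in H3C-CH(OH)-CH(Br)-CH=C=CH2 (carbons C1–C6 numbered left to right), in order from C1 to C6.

C1 sp3, C2 sp3, C3 sp3, C4 sp2, C5 sp, C6 sp2

C1: 4 σ bonds — 4 electron domains, sp3.
C2 — 4 σ bonds. Steric number 4, so sp3.
C3 — 4 σ bonds. Steric number 4, so sp3.
C4 has 3 σ bonds, plus one π bond: steric number 3 → sp2.
C5 — 2 σ bonds, plus two π bonds. Steric number 2, so sp.
C6 has 3 σ bonds, plus one π bond: steric number 3 → sp2.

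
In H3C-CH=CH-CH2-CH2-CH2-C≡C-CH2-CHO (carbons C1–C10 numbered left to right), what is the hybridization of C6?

sp3

C6 (4 σ bonds) has steric number 4: sp3.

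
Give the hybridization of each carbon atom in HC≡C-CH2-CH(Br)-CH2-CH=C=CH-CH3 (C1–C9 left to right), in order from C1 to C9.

C1 sp, C2 sp, C3 sp3, C4 sp3, C5 sp3, C6 sp2, C7 sp, C8 sp2, C9 sp3

C1: 2 σ bonds, plus two π bonds — 2 electron domains, sp.
C2 is sp: 2 σ bonds, plus two π bonds, 2 electron-density regions.
C3: 4 σ bonds — 4 electron domains, sp3.
C4 carries 4 σ bonds, giving a steric number of 4, so it is sp3.
C5 — 4 σ bonds. Steric number 4, so sp3.
C6 carries 3 σ bonds, plus one π bond, giving a steric number of 3, so it is sp2.
C7 (2 σ bonds, plus two π bonds) has steric number 2: sp.
C8 has 3 σ bonds, plus one π bond: steric number 3 → sp2.
C9: 4 σ bonds — 4 electron domains, sp3.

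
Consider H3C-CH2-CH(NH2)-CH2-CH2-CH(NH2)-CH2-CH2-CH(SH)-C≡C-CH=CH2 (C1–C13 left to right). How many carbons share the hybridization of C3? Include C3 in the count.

C3 is sp3 (only σ bonds).
C1: sp3 ✓
C2: sp3 ✓
C3: sp3 ✓
C4: sp3 ✓
C5: sp3 ✓
C6: sp3 ✓
C7: sp3 ✓
C8: sp3 ✓
C9: sp3 ✓
C10: sp
C11: sp
C12: sp2
C13: sp2
9 carbons are sp3.

9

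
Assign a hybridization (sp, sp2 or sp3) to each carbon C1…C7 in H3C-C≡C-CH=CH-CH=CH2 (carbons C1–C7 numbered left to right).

C1 has 4 σ bonds: steric number 4 → sp3.
C2 has 2 σ bonds, plus two π bonds: steric number 2 → sp.
C3 is sp: 2 σ bonds, plus two π bonds, 2 electron-density regions.
C4 is sp2: 3 σ bonds, plus one π bond, 3 electron-density regions.
C5: 3 σ bonds, plus one π bond; 3 regions of electron density → sp2.
C6: 3 σ bonds, plus one π bond — 3 electron domains, sp2.
C7 carries 3 σ bonds, plus one π bond, giving a steric number of 3, so it is sp2.

C1 sp3, C2 sp, C3 sp, C4 sp2, C5 sp2, C6 sp2, C7 sp2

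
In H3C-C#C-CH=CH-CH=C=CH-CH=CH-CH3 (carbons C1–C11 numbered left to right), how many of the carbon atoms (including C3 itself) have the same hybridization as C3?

C3 is sp (two π bonds).
C1: sp3
C2: sp ✓
C3: sp ✓
C4: sp2
C5: sp2
C6: sp2
C7: sp ✓
C8: sp2
C9: sp2
C10: sp2
C11: sp3
3 carbons are sp.

3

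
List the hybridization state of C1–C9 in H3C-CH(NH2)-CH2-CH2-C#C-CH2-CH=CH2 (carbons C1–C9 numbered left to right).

C1: 4 σ bonds — 4 electron domains, sp3.
C2 — 4 σ bonds. Steric number 4, so sp3.
C3: 4 σ bonds; 4 regions of electron density → sp3.
C4 carries 4 σ bonds, giving a steric number of 4, so it is sp3.
C5 is sp: 2 σ bonds, plus two π bonds, 2 electron-density regions.
C6 carries 2 σ bonds, plus two π bonds, giving a steric number of 2, so it is sp.
C7 (4 σ bonds) has steric number 4: sp3.
C8 has 3 σ bonds, plus one π bond: steric number 3 → sp2.
C9 is sp2: 3 σ bonds, plus one π bond, 3 electron-density regions.

C1 sp3, C2 sp3, C3 sp3, C4 sp3, C5 sp, C6 sp, C7 sp3, C8 sp2, C9 sp2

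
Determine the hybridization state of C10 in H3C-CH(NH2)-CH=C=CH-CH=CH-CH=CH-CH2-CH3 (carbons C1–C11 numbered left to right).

sp3

C10 is sp3: 4 σ bonds, 4 electron-density regions.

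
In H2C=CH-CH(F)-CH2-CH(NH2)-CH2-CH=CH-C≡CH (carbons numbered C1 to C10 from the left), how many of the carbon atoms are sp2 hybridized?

C1: sp2 ✓
C2: sp2 ✓
C3: sp3
C4: sp3
C5: sp3
C6: sp3
C7: sp2 ✓
C8: sp2 ✓
C9: sp
C10: sp
C1, C2, C7, C8 → 4 sp2 carbons.

4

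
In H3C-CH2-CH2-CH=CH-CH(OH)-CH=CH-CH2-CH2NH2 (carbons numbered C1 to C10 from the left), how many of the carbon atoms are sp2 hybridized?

4

C1: sp3
C2: sp3
C3: sp3
C4: sp2 ✓
C5: sp2 ✓
C6: sp3
C7: sp2 ✓
C8: sp2 ✓
C9: sp3
C10: sp3
C4, C5, C7, C8 → 4 sp2 carbons.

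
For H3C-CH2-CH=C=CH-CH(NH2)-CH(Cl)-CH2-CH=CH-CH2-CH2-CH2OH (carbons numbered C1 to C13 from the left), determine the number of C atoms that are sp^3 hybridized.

C1: sp3 ✓
C2: sp3 ✓
C3: sp2
C4: sp
C5: sp2
C6: sp3 ✓
C7: sp3 ✓
C8: sp3 ✓
C9: sp2
C10: sp2
C11: sp3 ✓
C12: sp3 ✓
C13: sp3 ✓
C1, C2, C6, C7, C8, C11, C12, C13 → 8 sp3 carbons.

8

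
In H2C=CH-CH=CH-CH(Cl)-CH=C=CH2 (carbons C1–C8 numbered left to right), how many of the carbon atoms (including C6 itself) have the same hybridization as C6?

C6 is sp2 (one π bond).
C1: sp2 ✓
C2: sp2 ✓
C3: sp2 ✓
C4: sp2 ✓
C5: sp3
C6: sp2 ✓
C7: sp
C8: sp2 ✓
6 carbons are sp2.

6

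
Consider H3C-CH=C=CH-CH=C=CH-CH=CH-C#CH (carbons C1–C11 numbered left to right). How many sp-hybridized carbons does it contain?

4

C1: sp3
C2: sp2
C3: sp ✓
C4: sp2
C5: sp2
C6: sp ✓
C7: sp2
C8: sp2
C9: sp2
C10: sp ✓
C11: sp ✓
C3, C6, C10, C11 → 4 sp carbons.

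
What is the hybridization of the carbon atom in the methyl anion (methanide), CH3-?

Three σ bonds + one lone pair = steric number 4 → sp3, pyramidal.

sp³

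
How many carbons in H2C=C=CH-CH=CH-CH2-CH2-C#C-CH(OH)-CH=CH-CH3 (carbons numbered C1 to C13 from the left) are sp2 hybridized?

C1: sp2 ✓
C2: sp
C3: sp2 ✓
C4: sp2 ✓
C5: sp2 ✓
C6: sp3
C7: sp3
C8: sp
C9: sp
C10: sp3
C11: sp2 ✓
C12: sp2 ✓
C13: sp3
C1, C3, C4, C5, C11, C12 → 6 sp2 carbons.

6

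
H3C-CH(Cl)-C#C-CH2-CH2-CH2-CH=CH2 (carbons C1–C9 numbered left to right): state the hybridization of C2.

C2 has 4 σ bonds: steric number 4 → sp3.

sp3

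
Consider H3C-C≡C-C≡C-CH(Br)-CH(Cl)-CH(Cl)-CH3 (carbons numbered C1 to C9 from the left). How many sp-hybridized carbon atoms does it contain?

4

C1: sp3
C2: sp ✓
C3: sp ✓
C4: sp ✓
C5: sp ✓
C6: sp3
C7: sp3
C8: sp3
C9: sp3
C2, C3, C4, C5 → 4 sp carbons.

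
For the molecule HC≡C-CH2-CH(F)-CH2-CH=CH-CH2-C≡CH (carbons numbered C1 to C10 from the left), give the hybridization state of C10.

C10 (2 σ bonds, plus two π bonds) has steric number 2: sp.

sp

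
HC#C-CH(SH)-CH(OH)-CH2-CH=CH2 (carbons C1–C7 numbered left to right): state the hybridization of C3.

C3 — 4 σ bonds. Steric number 4, so sp3.

sp³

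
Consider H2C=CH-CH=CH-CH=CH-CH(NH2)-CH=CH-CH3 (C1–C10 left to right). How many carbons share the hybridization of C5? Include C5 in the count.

8

C5 is sp2 (one π bond).
C1: sp2 ✓
C2: sp2 ✓
C3: sp2 ✓
C4: sp2 ✓
C5: sp2 ✓
C6: sp2 ✓
C7: sp3
C8: sp2 ✓
C9: sp2 ✓
C10: sp3
8 carbons are sp2.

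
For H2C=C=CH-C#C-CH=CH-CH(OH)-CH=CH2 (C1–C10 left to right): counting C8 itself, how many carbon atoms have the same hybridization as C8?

1

C8 is sp3 (only σ bonds).
C1: sp2
C2: sp
C3: sp2
C4: sp
C5: sp
C6: sp2
C7: sp2
C8: sp3 ✓
C9: sp2
C10: sp2
1 carbon is sp3.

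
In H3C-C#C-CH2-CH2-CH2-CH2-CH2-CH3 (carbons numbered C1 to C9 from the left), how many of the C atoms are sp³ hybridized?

C1: sp3 ✓
C2: sp
C3: sp
C4: sp3 ✓
C5: sp3 ✓
C6: sp3 ✓
C7: sp3 ✓
C8: sp3 ✓
C9: sp3 ✓
C1, C4, C5, C6, C7, C8, C9 → 7 sp3 carbons.

7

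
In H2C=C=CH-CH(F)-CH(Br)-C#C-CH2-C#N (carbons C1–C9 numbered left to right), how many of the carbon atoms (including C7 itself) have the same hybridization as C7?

4

C7 is sp (two π bonds).
C1: sp2
C2: sp ✓
C3: sp2
C4: sp3
C5: sp3
C6: sp ✓
C7: sp ✓
C8: sp3
C9: sp ✓
4 carbons are sp.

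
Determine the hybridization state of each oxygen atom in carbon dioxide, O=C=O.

One σ bond + two lone pairs = steric number 3 → sp2.

sp^2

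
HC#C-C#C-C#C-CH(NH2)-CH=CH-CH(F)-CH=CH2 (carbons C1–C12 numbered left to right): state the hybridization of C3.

C3: 2 σ bonds, plus two π bonds; 2 regions of electron density → sp.

sp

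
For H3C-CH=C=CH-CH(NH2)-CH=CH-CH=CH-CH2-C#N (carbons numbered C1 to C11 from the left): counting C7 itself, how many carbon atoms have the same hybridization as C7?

C7 is sp2 (one π bond).
C1: sp3
C2: sp2 ✓
C3: sp
C4: sp2 ✓
C5: sp3
C6: sp2 ✓
C7: sp2 ✓
C8: sp2 ✓
C9: sp2 ✓
C10: sp3
C11: sp
6 carbons are sp2.

6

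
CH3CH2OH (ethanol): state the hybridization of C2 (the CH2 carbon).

sp^3

C2 (the CH2 carbon) — 4 σ bonds. Steric number 4, so sp3.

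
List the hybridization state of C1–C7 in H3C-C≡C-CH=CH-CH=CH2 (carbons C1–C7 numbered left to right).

C1 sp3, C2 sp, C3 sp, C4 sp2, C5 sp2, C6 sp2, C7 sp2

C1: 4 σ bonds — 4 electron domains, sp3.
C2 (2 σ bonds, plus two π bonds) has steric number 2: sp.
C3 (2 σ bonds, plus two π bonds) has steric number 2: sp.
C4: 3 σ bonds, plus one π bond; 3 regions of electron density → sp2.
C5 has 3 σ bonds, plus one π bond: steric number 3 → sp2.
C6 (3 σ bonds, plus one π bond) has steric number 3: sp2.
C7 (3 σ bonds, plus one π bond) has steric number 3: sp2.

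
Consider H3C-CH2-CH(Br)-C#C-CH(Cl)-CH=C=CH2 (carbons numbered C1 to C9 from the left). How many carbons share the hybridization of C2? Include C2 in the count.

C2 is sp3 (only σ bonds).
C1: sp3 ✓
C2: sp3 ✓
C3: sp3 ✓
C4: sp
C5: sp
C6: sp3 ✓
C7: sp2
C8: sp
C9: sp2
4 carbons are sp3.

4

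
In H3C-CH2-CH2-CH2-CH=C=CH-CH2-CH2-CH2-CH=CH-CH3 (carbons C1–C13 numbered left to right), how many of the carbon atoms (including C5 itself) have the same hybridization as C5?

4

C5 is sp2 (one π bond).
C1: sp3
C2: sp3
C3: sp3
C4: sp3
C5: sp2 ✓
C6: sp
C7: sp2 ✓
C8: sp3
C9: sp3
C10: sp3
C11: sp2 ✓
C12: sp2 ✓
C13: sp3
4 carbons are sp2.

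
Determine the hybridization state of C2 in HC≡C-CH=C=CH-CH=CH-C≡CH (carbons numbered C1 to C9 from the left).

C2 (2 σ bonds, plus two π bonds) has steric number 2: sp.

sp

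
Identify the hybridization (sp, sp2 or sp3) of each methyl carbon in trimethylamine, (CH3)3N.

sp^3

Each methyl carbon (4 σ bonds) has steric number 4: sp3.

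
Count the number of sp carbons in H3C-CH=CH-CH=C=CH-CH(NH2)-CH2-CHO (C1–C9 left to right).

1

C1: sp3
C2: sp2
C3: sp2
C4: sp2
C5: sp ✓
C6: sp2
C7: sp3
C8: sp3
C9: sp2
C5 → 1 sp carbon.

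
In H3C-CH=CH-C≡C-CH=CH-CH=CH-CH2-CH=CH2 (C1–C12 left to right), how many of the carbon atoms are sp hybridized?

2

C1: sp3
C2: sp2
C3: sp2
C4: sp ✓
C5: sp ✓
C6: sp2
C7: sp2
C8: sp2
C9: sp2
C10: sp3
C11: sp2
C12: sp2
C4, C5 → 2 sp carbons.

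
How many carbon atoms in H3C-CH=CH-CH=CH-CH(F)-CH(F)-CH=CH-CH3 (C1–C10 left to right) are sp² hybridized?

6

C1: sp3
C2: sp2 ✓
C3: sp2 ✓
C4: sp2 ✓
C5: sp2 ✓
C6: sp3
C7: sp3
C8: sp2 ✓
C9: sp2 ✓
C10: sp3
C2, C3, C4, C5, C8, C9 → 6 sp2 carbons.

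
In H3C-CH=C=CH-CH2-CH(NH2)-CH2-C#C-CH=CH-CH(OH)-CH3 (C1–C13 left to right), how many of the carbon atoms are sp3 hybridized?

6

C1: sp3 ✓
C2: sp2
C3: sp
C4: sp2
C5: sp3 ✓
C6: sp3 ✓
C7: sp3 ✓
C8: sp
C9: sp
C10: sp2
C11: sp2
C12: sp3 ✓
C13: sp3 ✓
C1, C5, C6, C7, C12, C13 → 6 sp3 carbons.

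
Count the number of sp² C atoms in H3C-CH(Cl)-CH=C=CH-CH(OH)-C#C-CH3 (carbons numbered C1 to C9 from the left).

C1: sp3
C2: sp3
C3: sp2 ✓
C4: sp
C5: sp2 ✓
C6: sp3
C7: sp
C8: sp
C9: sp3
C3, C5 → 2 sp2 carbons.

2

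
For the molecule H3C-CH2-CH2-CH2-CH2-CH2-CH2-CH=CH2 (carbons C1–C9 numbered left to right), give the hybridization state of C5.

sp3

C5 is sp3: 4 σ bonds, 4 electron-density regions.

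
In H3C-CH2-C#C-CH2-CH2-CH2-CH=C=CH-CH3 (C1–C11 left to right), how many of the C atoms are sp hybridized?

3

C1: sp3
C2: sp3
C3: sp ✓
C4: sp ✓
C5: sp3
C6: sp3
C7: sp3
C8: sp2
C9: sp ✓
C10: sp2
C11: sp3
C3, C4, C9 → 3 sp carbons.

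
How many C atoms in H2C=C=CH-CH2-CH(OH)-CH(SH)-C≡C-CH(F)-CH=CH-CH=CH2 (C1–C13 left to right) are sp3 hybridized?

4

C1: sp2
C2: sp
C3: sp2
C4: sp3 ✓
C5: sp3 ✓
C6: sp3 ✓
C7: sp
C8: sp
C9: sp3 ✓
C10: sp2
C11: sp2
C12: sp2
C13: sp2
C4, C5, C6, C9 → 4 sp3 carbons.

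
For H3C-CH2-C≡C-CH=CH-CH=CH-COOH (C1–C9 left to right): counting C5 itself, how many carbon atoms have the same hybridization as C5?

5

C5 is sp2 (one π bond).
C1: sp3
C2: sp3
C3: sp
C4: sp
C5: sp2 ✓
C6: sp2 ✓
C7: sp2 ✓
C8: sp2 ✓
C9: sp2 ✓
5 carbons are sp2.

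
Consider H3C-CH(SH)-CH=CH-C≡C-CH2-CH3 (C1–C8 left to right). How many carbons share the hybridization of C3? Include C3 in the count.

2

C3 is sp2 (one π bond).
C1: sp3
C2: sp3
C3: sp2 ✓
C4: sp2 ✓
C5: sp
C6: sp
C7: sp3
C8: sp3
2 carbons are sp2.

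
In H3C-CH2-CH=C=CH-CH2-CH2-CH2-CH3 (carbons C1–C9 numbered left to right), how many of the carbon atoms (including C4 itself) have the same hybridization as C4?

1

C4 is sp (two π bonds).
C1: sp3
C2: sp3
C3: sp2
C4: sp ✓
C5: sp2
C6: sp3
C7: sp3
C8: sp3
C9: sp3
1 carbon is sp.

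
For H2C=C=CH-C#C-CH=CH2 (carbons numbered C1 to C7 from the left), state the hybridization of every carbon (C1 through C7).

C1: 3 σ bonds, plus one π bond — 3 electron domains, sp2.
C2 (2 σ bonds, plus two π bonds) has steric number 2: sp.
C3 — 3 σ bonds, plus one π bond. Steric number 3, so sp2.
C4: 2 σ bonds, plus two π bonds — 2 electron domains, sp.
C5: 2 σ bonds, plus two π bonds — 2 electron domains, sp.
C6 (3 σ bonds, plus one π bond) has steric number 3: sp2.
C7: 3 σ bonds, plus one π bond — 3 electron domains, sp2.

C1 sp2, C2 sp, C3 sp2, C4 sp, C5 sp, C6 sp2, C7 sp2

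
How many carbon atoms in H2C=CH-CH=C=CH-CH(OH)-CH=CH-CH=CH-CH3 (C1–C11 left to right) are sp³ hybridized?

2

C1: sp2
C2: sp2
C3: sp2
C4: sp
C5: sp2
C6: sp3 ✓
C7: sp2
C8: sp2
C9: sp2
C10: sp2
C11: sp3 ✓
C6, C11 → 2 sp3 carbons.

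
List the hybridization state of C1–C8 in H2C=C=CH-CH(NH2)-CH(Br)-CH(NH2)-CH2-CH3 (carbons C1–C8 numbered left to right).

C1 sp2, C2 sp, C3 sp2, C4 sp3, C5 sp3, C6 sp3, C7 sp3, C8 sp3

C1 (3 σ bonds, plus one π bond) has steric number 3: sp2.
C2 — 2 σ bonds, plus two π bonds. Steric number 2, so sp.
C3 — 3 σ bonds, plus one π bond. Steric number 3, so sp2.
C4 (4 σ bonds) has steric number 4: sp3.
C5 is sp3: 4 σ bonds, 4 electron-density regions.
C6: 4 σ bonds — 4 electron domains, sp3.
C7 — 4 σ bonds. Steric number 4, so sp3.
C8 has 4 σ bonds: steric number 4 → sp3.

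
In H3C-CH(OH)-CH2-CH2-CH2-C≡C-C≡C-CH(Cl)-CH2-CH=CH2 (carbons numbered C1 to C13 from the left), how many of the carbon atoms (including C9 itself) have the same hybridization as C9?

C9 is sp (two π bonds).
C1: sp3
C2: sp3
C3: sp3
C4: sp3
C5: sp3
C6: sp ✓
C7: sp ✓
C8: sp ✓
C9: sp ✓
C10: sp3
C11: sp3
C12: sp2
C13: sp2
4 carbons are sp.

4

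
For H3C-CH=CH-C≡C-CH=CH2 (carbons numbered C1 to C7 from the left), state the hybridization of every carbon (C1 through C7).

C1 sp3, C2 sp2, C3 sp2, C4 sp, C5 sp, C6 sp2, C7 sp2

C1 — 4 σ bonds. Steric number 4, so sp3.
C2: 3 σ bonds, plus one π bond — 3 electron domains, sp2.
C3 is sp2: 3 σ bonds, plus one π bond, 3 electron-density regions.
C4 has 2 σ bonds, plus two π bonds: steric number 2 → sp.
C5 is sp: 2 σ bonds, plus two π bonds, 2 electron-density regions.
C6 carries 3 σ bonds, plus one π bond, giving a steric number of 3, so it is sp2.
C7 carries 3 σ bonds, plus one π bond, giving a steric number of 3, so it is sp2.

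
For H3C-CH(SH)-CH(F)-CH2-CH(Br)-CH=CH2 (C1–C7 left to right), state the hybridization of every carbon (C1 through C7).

C1: 4 σ bonds; 4 regions of electron density → sp3.
C2: 4 σ bonds; 4 regions of electron density → sp3.
C3: 4 σ bonds; 4 regions of electron density → sp3.
C4 is sp3: 4 σ bonds, 4 electron-density regions.
C5 has 4 σ bonds: steric number 4 → sp3.
C6 carries 3 σ bonds, plus one π bond, giving a steric number of 3, so it is sp2.
C7: 3 σ bonds, plus one π bond — 3 electron domains, sp2.

C1 sp3, C2 sp3, C3 sp3, C4 sp3, C5 sp3, C6 sp2, C7 sp2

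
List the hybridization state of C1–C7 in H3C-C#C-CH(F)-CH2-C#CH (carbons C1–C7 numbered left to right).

C1 is sp3: 4 σ bonds, 4 electron-density regions.
C2 — 2 σ bonds, plus two π bonds. Steric number 2, so sp.
C3 has 2 σ bonds, plus two π bonds: steric number 2 → sp.
C4 — 4 σ bonds. Steric number 4, so sp3.
C5: 4 σ bonds; 4 regions of electron density → sp3.
C6: 2 σ bonds, plus two π bonds — 2 electron domains, sp.
C7 — 2 σ bonds, plus two π bonds. Steric number 2, so sp.

C1 sp3, C2 sp, C3 sp, C4 sp3, C5 sp3, C6 sp, C7 sp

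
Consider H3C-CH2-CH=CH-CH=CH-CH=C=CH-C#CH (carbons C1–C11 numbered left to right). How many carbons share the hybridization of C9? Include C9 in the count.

6

C9 is sp2 (one π bond).
C1: sp3
C2: sp3
C3: sp2 ✓
C4: sp2 ✓
C5: sp2 ✓
C6: sp2 ✓
C7: sp2 ✓
C8: sp
C9: sp2 ✓
C10: sp
C11: sp
6 carbons are sp2.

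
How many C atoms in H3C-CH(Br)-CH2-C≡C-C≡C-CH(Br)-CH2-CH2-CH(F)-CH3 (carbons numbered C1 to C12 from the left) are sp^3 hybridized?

8

C1: sp3 ✓
C2: sp3 ✓
C3: sp3 ✓
C4: sp
C5: sp
C6: sp
C7: sp
C8: sp3 ✓
C9: sp3 ✓
C10: sp3 ✓
C11: sp3 ✓
C12: sp3 ✓
C1, C2, C3, C8, C9, C10, C11, C12 → 8 sp3 carbons.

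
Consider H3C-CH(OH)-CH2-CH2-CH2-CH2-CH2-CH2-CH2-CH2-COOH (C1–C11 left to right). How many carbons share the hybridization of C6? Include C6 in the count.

C6 is sp3 (only σ bonds).
C1: sp3 ✓
C2: sp3 ✓
C3: sp3 ✓
C4: sp3 ✓
C5: sp3 ✓
C6: sp3 ✓
C7: sp3 ✓
C8: sp3 ✓
C9: sp3 ✓
C10: sp3 ✓
C11: sp2
10 carbons are sp3.

10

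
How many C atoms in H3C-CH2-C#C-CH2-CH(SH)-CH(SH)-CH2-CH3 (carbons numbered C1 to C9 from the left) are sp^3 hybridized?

7

C1: sp3 ✓
C2: sp3 ✓
C3: sp
C4: sp
C5: sp3 ✓
C6: sp3 ✓
C7: sp3 ✓
C8: sp3 ✓
C9: sp3 ✓
C1, C2, C5, C6, C7, C8, C9 → 7 sp3 carbons.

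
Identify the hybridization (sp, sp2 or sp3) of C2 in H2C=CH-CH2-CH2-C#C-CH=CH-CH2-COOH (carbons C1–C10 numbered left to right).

sp²

C2: 3 σ bonds, plus one π bond; 3 regions of electron density → sp2.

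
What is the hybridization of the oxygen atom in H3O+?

sp3

Three σ bonds + one lone pair = steric number 4 → sp3.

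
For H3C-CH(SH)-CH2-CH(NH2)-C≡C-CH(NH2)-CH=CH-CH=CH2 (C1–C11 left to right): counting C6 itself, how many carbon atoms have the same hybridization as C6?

2

C6 is sp (two π bonds).
C1: sp3
C2: sp3
C3: sp3
C4: sp3
C5: sp ✓
C6: sp ✓
C7: sp3
C8: sp2
C9: sp2
C10: sp2
C11: sp2
2 carbons are sp.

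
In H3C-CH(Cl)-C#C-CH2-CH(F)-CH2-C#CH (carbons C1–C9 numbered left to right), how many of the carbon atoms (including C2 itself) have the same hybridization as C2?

C2 is sp3 (only σ bonds).
C1: sp3 ✓
C2: sp3 ✓
C3: sp
C4: sp
C5: sp3 ✓
C6: sp3 ✓
C7: sp3 ✓
C8: sp
C9: sp
5 carbons are sp3.

5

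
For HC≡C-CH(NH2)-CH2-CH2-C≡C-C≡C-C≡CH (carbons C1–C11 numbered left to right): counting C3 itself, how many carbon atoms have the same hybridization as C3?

C3 is sp3 (only σ bonds).
C1: sp
C2: sp
C3: sp3 ✓
C4: sp3 ✓
C5: sp3 ✓
C6: sp
C7: sp
C8: sp
C9: sp
C10: sp
C11: sp
3 carbons are sp3.

3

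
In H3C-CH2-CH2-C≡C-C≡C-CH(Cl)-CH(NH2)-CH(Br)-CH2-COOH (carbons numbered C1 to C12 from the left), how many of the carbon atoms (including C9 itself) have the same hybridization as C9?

7

C9 is sp3 (only σ bonds).
C1: sp3 ✓
C2: sp3 ✓
C3: sp3 ✓
C4: sp
C5: sp
C6: sp
C7: sp
C8: sp3 ✓
C9: sp3 ✓
C10: sp3 ✓
C11: sp3 ✓
C12: sp2
7 carbons are sp3.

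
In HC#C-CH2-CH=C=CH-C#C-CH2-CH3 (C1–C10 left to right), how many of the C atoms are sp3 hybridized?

C1: sp
C2: sp
C3: sp3 ✓
C4: sp2
C5: sp
C6: sp2
C7: sp
C8: sp
C9: sp3 ✓
C10: sp3 ✓
C3, C9, C10 → 3 sp3 carbons.

3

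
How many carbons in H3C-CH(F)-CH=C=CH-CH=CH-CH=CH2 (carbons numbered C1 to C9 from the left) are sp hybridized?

C1: sp3
C2: sp3
C3: sp2
C4: sp ✓
C5: sp2
C6: sp2
C7: sp2
C8: sp2
C9: sp2
C4 → 1 sp carbon.

1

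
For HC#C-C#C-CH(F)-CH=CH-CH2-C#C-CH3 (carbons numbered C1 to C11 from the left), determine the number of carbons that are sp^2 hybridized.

2

C1: sp
C2: sp
C3: sp
C4: sp
C5: sp3
C6: sp2 ✓
C7: sp2 ✓
C8: sp3
C9: sp
C10: sp
C11: sp3
C6, C7 → 2 sp2 carbons.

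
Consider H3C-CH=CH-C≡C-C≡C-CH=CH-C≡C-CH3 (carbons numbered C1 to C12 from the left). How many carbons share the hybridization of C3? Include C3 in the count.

C3 is sp2 (one π bond).
C1: sp3
C2: sp2 ✓
C3: sp2 ✓
C4: sp
C5: sp
C6: sp
C7: sp
C8: sp2 ✓
C9: sp2 ✓
C10: sp
C11: sp
C12: sp3
4 carbons are sp2.

4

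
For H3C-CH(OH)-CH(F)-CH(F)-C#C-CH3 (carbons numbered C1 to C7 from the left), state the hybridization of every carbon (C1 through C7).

C1 sp3, C2 sp3, C3 sp3, C4 sp3, C5 sp, C6 sp, C7 sp3

C1: 4 σ bonds — 4 electron domains, sp3.
C2 — 4 σ bonds. Steric number 4, so sp3.
C3 (4 σ bonds) has steric number 4: sp3.
C4: 4 σ bonds — 4 electron domains, sp3.
C5: 2 σ bonds, plus two π bonds; 2 regions of electron density → sp.
C6: 2 σ bonds, plus two π bonds — 2 electron domains, sp.
C7: 4 σ bonds; 4 regions of electron density → sp3.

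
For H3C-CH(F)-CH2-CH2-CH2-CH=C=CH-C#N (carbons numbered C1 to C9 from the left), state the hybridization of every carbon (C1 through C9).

C1 (4 σ bonds) has steric number 4: sp3.
C2 has 4 σ bonds: steric number 4 → sp3.
C3: 4 σ bonds — 4 electron domains, sp3.
C4 has 4 σ bonds: steric number 4 → sp3.
C5 is sp3: 4 σ bonds, 4 electron-density regions.
C6 has 3 σ bonds, plus one π bond: steric number 3 → sp2.
C7 has 2 σ bonds, plus two π bonds: steric number 2 → sp.
C8 carries 3 σ bonds, plus one π bond, giving a steric number of 3, so it is sp2.
C9: 2 σ bonds, plus two π bonds — 2 electron domains, sp.

C1 sp3, C2 sp3, C3 sp3, C4 sp3, C5 sp3, C6 sp2, C7 sp, C8 sp2, C9 sp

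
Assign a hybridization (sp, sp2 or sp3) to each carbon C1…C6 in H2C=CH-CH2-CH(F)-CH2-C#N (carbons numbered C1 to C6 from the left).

C1: 3 σ bonds, plus one π bond — 3 electron domains, sp2.
C2 — 3 σ bonds, plus one π bond. Steric number 3, so sp2.
C3: 4 σ bonds — 4 electron domains, sp3.
C4 — 4 σ bonds. Steric number 4, so sp3.
C5 has 4 σ bonds: steric number 4 → sp3.
C6 carries 2 σ bonds, plus two π bonds, giving a steric number of 2, so it is sp.

C1 sp2, C2 sp2, C3 sp3, C4 sp3, C5 sp3, C6 sp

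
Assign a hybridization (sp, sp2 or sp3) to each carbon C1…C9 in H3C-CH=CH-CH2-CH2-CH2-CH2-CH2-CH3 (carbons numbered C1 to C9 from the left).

C1: 4 σ bonds; 4 regions of electron density → sp3.
C2 carries 3 σ bonds, plus one π bond, giving a steric number of 3, so it is sp2.
C3 is sp2: 3 σ bonds, plus one π bond, 3 electron-density regions.
C4: 4 σ bonds — 4 electron domains, sp3.
C5 — 4 σ bonds. Steric number 4, so sp3.
C6 carries 4 σ bonds, giving a steric number of 4, so it is sp3.
C7: 4 σ bonds; 4 regions of electron density → sp3.
C8 has 4 σ bonds: steric number 4 → sp3.
C9 is sp3: 4 σ bonds, 4 electron-density regions.

C1 sp3, C2 sp2, C3 sp2, C4 sp3, C5 sp3, C6 sp3, C7 sp3, C8 sp3, C9 sp3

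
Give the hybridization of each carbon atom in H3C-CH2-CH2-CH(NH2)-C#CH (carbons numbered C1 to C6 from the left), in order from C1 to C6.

C1 (4 σ bonds) has steric number 4: sp3.
C2 is sp3: 4 σ bonds, 4 electron-density regions.
C3 — 4 σ bonds. Steric number 4, so sp3.
C4 has 4 σ bonds: steric number 4 → sp3.
C5 (2 σ bonds, plus two π bonds) has steric number 2: sp.
C6: 2 σ bonds, plus two π bonds; 2 regions of electron density → sp.

C1 sp3, C2 sp3, C3 sp3, C4 sp3, C5 sp, C6 sp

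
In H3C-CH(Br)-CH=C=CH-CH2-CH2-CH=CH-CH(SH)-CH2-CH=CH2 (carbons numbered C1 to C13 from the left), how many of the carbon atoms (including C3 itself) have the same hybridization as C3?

6

C3 is sp2 (one π bond).
C1: sp3
C2: sp3
C3: sp2 ✓
C4: sp
C5: sp2 ✓
C6: sp3
C7: sp3
C8: sp2 ✓
C9: sp2 ✓
C10: sp3
C11: sp3
C12: sp2 ✓
C13: sp2 ✓
6 carbons are sp2.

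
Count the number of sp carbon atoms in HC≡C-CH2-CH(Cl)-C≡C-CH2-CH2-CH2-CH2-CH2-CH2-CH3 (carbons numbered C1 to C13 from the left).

4

C1: sp ✓
C2: sp ✓
C3: sp3
C4: sp3
C5: sp ✓
C6: sp ✓
C7: sp3
C8: sp3
C9: sp3
C10: sp3
C11: sp3
C12: sp3
C13: sp3
C1, C2, C5, C6 → 4 sp carbons.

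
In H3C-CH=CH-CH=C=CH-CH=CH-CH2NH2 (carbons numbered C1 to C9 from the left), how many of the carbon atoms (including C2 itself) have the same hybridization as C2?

C2 is sp2 (one π bond).
C1: sp3
C2: sp2 ✓
C3: sp2 ✓
C4: sp2 ✓
C5: sp
C6: sp2 ✓
C7: sp2 ✓
C8: sp2 ✓
C9: sp3
6 carbons are sp2.

6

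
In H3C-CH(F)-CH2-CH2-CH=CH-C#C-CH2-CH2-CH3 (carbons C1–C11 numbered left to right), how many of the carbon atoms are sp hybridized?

C1: sp3
C2: sp3
C3: sp3
C4: sp3
C5: sp2
C6: sp2
C7: sp ✓
C8: sp ✓
C9: sp3
C10: sp3
C11: sp3
C7, C8 → 2 sp carbons.

2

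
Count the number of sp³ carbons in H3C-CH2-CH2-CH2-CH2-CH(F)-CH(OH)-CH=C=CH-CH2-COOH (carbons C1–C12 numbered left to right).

8

C1: sp3 ✓
C2: sp3 ✓
C3: sp3 ✓
C4: sp3 ✓
C5: sp3 ✓
C6: sp3 ✓
C7: sp3 ✓
C8: sp2
C9: sp
C10: sp2
C11: sp3 ✓
C12: sp2
C1, C2, C3, C4, C5, C6, C7, C11 → 8 sp3 carbons.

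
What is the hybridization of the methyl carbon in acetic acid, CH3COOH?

sp^3

The methyl carbon: 4 σ bonds; 4 regions of electron density → sp3.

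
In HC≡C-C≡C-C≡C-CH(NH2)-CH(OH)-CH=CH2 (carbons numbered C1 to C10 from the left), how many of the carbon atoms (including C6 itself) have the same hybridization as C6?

6

C6 is sp (two π bonds).
C1: sp ✓
C2: sp ✓
C3: sp ✓
C4: sp ✓
C5: sp ✓
C6: sp ✓
C7: sp3
C8: sp3
C9: sp2
C10: sp2
6 carbons are sp.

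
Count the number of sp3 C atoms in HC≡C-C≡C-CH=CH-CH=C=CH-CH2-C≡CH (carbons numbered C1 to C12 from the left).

1

C1: sp
C2: sp
C3: sp
C4: sp
C5: sp2
C6: sp2
C7: sp2
C8: sp
C9: sp2
C10: sp3 ✓
C11: sp
C12: sp
C10 → 1 sp3 carbon.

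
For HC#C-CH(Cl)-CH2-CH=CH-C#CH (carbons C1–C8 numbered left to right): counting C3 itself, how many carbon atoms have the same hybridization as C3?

C3 is sp3 (only σ bonds).
C1: sp
C2: sp
C3: sp3 ✓
C4: sp3 ✓
C5: sp2
C6: sp2
C7: sp
C8: sp
2 carbons are sp3.

2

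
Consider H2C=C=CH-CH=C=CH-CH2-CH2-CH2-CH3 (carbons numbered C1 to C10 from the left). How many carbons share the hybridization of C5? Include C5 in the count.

2

C5 is sp (two π bonds).
C1: sp2
C2: sp ✓
C3: sp2
C4: sp2
C5: sp ✓
C6: sp2
C7: sp3
C8: sp3
C9: sp3
C10: sp3
2 carbons are sp.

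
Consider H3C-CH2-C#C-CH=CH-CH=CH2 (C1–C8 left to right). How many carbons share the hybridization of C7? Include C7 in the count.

4

C7 is sp2 (one π bond).
C1: sp3
C2: sp3
C3: sp
C4: sp
C5: sp2 ✓
C6: sp2 ✓
C7: sp2 ✓
C8: sp2 ✓
4 carbons are sp2.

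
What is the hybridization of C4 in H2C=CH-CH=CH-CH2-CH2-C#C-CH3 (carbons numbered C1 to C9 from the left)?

C4 carries 3 σ bonds, plus one π bond, giving a steric number of 3, so it is sp2.

sp2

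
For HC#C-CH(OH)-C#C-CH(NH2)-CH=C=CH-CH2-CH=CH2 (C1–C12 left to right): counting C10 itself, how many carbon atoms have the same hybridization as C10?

C10 is sp3 (only σ bonds).
C1: sp
C2: sp
C3: sp3 ✓
C4: sp
C5: sp
C6: sp3 ✓
C7: sp2
C8: sp
C9: sp2
C10: sp3 ✓
C11: sp2
C12: sp2
3 carbons are sp3.

3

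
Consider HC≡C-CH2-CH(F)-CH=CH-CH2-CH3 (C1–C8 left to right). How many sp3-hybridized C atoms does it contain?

C1: sp
C2: sp
C3: sp3 ✓
C4: sp3 ✓
C5: sp2
C6: sp2
C7: sp3 ✓
C8: sp3 ✓
C3, C4, C7, C8 → 4 sp3 carbons.

4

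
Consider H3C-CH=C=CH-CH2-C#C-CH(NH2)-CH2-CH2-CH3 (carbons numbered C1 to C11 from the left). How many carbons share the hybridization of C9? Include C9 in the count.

C9 is sp3 (only σ bonds).
C1: sp3 ✓
C2: sp2
C3: sp
C4: sp2
C5: sp3 ✓
C6: sp
C7: sp
C8: sp3 ✓
C9: sp3 ✓
C10: sp3 ✓
C11: sp3 ✓
6 carbons are sp3.

6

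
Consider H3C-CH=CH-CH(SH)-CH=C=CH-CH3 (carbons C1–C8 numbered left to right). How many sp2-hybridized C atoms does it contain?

C1: sp3
C2: sp2 ✓
C3: sp2 ✓
C4: sp3
C5: sp2 ✓
C6: sp
C7: sp2 ✓
C8: sp3
C2, C3, C5, C7 → 4 sp2 carbons.

4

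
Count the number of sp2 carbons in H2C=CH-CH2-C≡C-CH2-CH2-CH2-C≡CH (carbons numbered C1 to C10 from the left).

2

C1: sp2 ✓
C2: sp2 ✓
C3: sp3
C4: sp
C5: sp
C6: sp3
C7: sp3
C8: sp3
C9: sp
C10: sp
C1, C2 → 2 sp2 carbons.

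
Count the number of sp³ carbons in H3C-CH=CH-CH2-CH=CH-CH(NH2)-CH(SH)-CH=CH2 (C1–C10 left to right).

C1: sp3 ✓
C2: sp2
C3: sp2
C4: sp3 ✓
C5: sp2
C6: sp2
C7: sp3 ✓
C8: sp3 ✓
C9: sp2
C10: sp2
C1, C4, C7, C8 → 4 sp3 carbons.

4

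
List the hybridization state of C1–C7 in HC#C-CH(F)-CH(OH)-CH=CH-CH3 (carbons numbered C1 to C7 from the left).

C1 sp, C2 sp, C3 sp3, C4 sp3, C5 sp2, C6 sp2, C7 sp3

C1 is sp: 2 σ bonds, plus two π bonds, 2 electron-density regions.
C2 has 2 σ bonds, plus two π bonds: steric number 2 → sp.
C3 — 4 σ bonds. Steric number 4, so sp3.
C4 has 4 σ bonds: steric number 4 → sp3.
C5 (3 σ bonds, plus one π bond) has steric number 3: sp2.
C6: 3 σ bonds, plus one π bond — 3 electron domains, sp2.
C7: 4 σ bonds; 4 regions of electron density → sp3.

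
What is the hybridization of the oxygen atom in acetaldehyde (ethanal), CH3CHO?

The oxygen atom (1 σ bond and 2 lone pairs, plus one π bond) has steric number 3: sp2.

sp2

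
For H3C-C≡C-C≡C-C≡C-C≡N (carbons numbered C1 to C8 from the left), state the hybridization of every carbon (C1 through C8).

C1 sp3, C2 sp, C3 sp, C4 sp, C5 sp, C6 sp, C7 sp, C8 sp

C1 has 4 σ bonds: steric number 4 → sp3.
C2 carries 2 σ bonds, plus two π bonds, giving a steric number of 2, so it is sp.
C3: 2 σ bonds, plus two π bonds — 2 electron domains, sp.
C4: 2 σ bonds, plus two π bonds; 2 regions of electron density → sp.
C5 carries 2 σ bonds, plus two π bonds, giving a steric number of 2, so it is sp.
C6: 2 σ bonds, plus two π bonds — 2 electron domains, sp.
C7 has 2 σ bonds, plus two π bonds: steric number 2 → sp.
C8 has 2 σ bonds, plus two π bonds: steric number 2 → sp.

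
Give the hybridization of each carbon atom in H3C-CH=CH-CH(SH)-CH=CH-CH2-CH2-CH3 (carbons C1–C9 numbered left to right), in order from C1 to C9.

C1 sp3, C2 sp2, C3 sp2, C4 sp3, C5 sp2, C6 sp2, C7 sp3, C8 sp3, C9 sp3

C1 (4 σ bonds) has steric number 4: sp3.
C2 — 3 σ bonds, plus one π bond. Steric number 3, so sp2.
C3: 3 σ bonds, plus one π bond; 3 regions of electron density → sp2.
C4 is sp3: 4 σ bonds, 4 electron-density regions.
C5 has 3 σ bonds, plus one π bond: steric number 3 → sp2.
C6 is sp2: 3 σ bonds, plus one π bond, 3 electron-density regions.
C7 is sp3: 4 σ bonds, 4 electron-density regions.
C8 (4 σ bonds) has steric number 4: sp3.
C9: 4 σ bonds; 4 regions of electron density → sp3.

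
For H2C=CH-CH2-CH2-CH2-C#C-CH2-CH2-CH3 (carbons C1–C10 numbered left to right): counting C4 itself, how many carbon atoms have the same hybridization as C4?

C4 is sp3 (only σ bonds).
C1: sp2
C2: sp2
C3: sp3 ✓
C4: sp3 ✓
C5: sp3 ✓
C6: sp
C7: sp
C8: sp3 ✓
C9: sp3 ✓
C10: sp3 ✓
6 carbons are sp3.

6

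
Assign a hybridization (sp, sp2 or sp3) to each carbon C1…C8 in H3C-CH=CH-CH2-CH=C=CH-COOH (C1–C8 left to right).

C1: 4 σ bonds — 4 electron domains, sp3.
C2: 3 σ bonds, plus one π bond; 3 regions of electron density → sp2.
C3 has 3 σ bonds, plus one π bond: steric number 3 → sp2.
C4: 4 σ bonds; 4 regions of electron density → sp3.
C5 — 3 σ bonds, plus one π bond. Steric number 3, so sp2.
C6 carries 2 σ bonds, plus two π bonds, giving a steric number of 2, so it is sp.
C7 carries 3 σ bonds, plus one π bond, giving a steric number of 3, so it is sp2.
C8 has 3 σ bonds, plus one π bond: steric number 3 → sp2.

C1 sp3, C2 sp2, C3 sp2, C4 sp3, C5 sp2, C6 sp, C7 sp2, C8 sp2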